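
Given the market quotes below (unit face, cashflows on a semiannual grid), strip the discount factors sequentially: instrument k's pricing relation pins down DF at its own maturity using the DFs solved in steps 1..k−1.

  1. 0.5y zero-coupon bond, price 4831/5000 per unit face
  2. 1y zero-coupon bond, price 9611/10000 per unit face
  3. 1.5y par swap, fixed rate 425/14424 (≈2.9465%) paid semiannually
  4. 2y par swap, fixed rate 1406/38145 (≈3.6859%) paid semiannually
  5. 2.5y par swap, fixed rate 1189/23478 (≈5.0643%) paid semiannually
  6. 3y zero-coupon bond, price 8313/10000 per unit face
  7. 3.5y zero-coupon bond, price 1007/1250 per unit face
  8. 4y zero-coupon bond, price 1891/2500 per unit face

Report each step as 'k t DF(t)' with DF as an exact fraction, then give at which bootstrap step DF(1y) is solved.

step 1 [0.5y] zero: DF = P = 4831/5000 ≈ 0.966200
step 2 [1y] zero: DF = P = 9611/10000 ≈ 0.961100
step 3 [1.5y] swap r/2=425/28848: DF=(1 − 425/28848·(0.966200+0.961100))/(1+425/28848) = 383/400 ≈ 0.957500
step 4 [2y] swap r/2=703/38145: DF=(1 − 703/38145·(0.966200+0.961100+0.957500))/(1+703/38145) = 9297/10000 ≈ 0.929700
step 5 [2.5y] swap r/2=1189/46956: DF=(1 − 1189/46956·(0.966200+0.961100+0.957500+0.929700))/(1+1189/46956) = 8811/10000 ≈ 0.881100
step 6 [3y] zero: DF = P = 8313/10000 ≈ 0.831300
step 7 [3.5y] zero: DF = P = 1007/1250 ≈ 0.805600
step 8 [4y] zero: DF = P = 1891/2500 ≈ 0.756400

1 1/2 4831/5000
2 1 9611/10000
3 3/2 383/400
4 2 9297/10000
5 5/2 8811/10000
6 3 8313/10000
7 7/2 1007/1250
8 4 1891/2500
DF(1y) is solved at step 2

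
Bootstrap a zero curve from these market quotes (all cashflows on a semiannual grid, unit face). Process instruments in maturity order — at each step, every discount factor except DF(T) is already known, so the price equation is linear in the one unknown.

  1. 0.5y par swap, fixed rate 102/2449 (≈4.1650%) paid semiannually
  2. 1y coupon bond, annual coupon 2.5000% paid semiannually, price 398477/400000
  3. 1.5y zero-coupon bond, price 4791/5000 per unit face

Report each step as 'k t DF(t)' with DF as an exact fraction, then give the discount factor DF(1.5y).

1 1/2 2449/2500
2 1 4859/5000
3 3/2 4791/5000
DF(1.5y) = 4791/5000 ≈ 0.958200

step 1 [0.5y] swap r/2=51/2449: DF=(1 − 51/2449·(0))/(1+51/2449) = 2449/2500 ≈ 0.979600
step 2 [1y] bond c/2=1/80: DF=(398477/400000 − 1/80·(0.979600))/(1+1/80) = 4859/5000 ≈ 0.971800
step 3 [1.5y] zero: DF = P = 4791/5000 ≈ 0.958200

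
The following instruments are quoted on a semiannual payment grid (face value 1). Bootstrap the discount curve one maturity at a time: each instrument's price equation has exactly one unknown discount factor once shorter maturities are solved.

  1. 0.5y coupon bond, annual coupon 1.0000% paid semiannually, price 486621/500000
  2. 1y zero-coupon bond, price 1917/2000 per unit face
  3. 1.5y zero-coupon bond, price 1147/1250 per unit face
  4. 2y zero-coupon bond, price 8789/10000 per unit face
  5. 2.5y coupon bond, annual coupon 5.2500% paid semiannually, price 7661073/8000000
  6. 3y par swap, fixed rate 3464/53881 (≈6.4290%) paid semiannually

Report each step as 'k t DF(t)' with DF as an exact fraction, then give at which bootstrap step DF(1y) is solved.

1 1/2 2421/2500
2 1 1917/2000
3 3/2 1147/1250
4 2 8789/10000
5 5/2 8379/10000
6 3 2067/2500
DF(1y) is solved at step 2

step 1 [0.5y] bond c/2=1/200: DF=(486621/500000 − 1/200·(0))/(1+1/200) = 2421/2500 ≈ 0.968400
step 2 [1y] zero: DF = P = 1917/2000 ≈ 0.958500
step 3 [1.5y] zero: DF = P = 1147/1250 ≈ 0.917600
step 4 [2y] zero: DF = P = 8789/10000 ≈ 0.878900
step 5 [2.5y] bond c/2=21/800: DF=(7661073/8000000 − 21/800·(0.968400+0.958500+0.917600+0.878900))/(1+21/800) = 8379/10000 ≈ 0.837900
step 6 [3y] swap r/2=1732/53881: DF=(1 − 1732/53881·(0.968400+0.958500+0.917600+0.878900+0.837900))/(1+1732/53881) = 2067/2500 ≈ 0.826800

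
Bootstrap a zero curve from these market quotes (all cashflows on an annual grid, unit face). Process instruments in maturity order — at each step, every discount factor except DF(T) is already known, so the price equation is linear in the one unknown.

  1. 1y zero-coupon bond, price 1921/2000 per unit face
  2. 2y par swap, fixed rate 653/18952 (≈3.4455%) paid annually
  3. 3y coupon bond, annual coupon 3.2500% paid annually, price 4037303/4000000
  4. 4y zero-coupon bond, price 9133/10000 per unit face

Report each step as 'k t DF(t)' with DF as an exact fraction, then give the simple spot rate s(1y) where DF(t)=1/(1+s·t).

step 1 [1y] zero: DF = P = 1921/2000 ≈ 0.960500
step 2 [2y] swap r/1=653/18952: DF=(1 − 653/18952·(0.960500))/(1+653/18952) = 9347/10000 ≈ 0.934700
step 3 [3y] bond c/1=13/400: DF=(4037303/4000000 − 13/400·(0.960500+0.934700))/(1+13/400) = 9179/10000 ≈ 0.917900
step 4 [4y] zero: DF = P = 9133/10000 ≈ 0.913300

1 1 1921/2000
2 2 9347/10000
3 3 9179/10000
4 4 9133/10000
s(1y) = (1/(1921/2000) − 1)/(1) = 79/1921 ≈ 4.1124%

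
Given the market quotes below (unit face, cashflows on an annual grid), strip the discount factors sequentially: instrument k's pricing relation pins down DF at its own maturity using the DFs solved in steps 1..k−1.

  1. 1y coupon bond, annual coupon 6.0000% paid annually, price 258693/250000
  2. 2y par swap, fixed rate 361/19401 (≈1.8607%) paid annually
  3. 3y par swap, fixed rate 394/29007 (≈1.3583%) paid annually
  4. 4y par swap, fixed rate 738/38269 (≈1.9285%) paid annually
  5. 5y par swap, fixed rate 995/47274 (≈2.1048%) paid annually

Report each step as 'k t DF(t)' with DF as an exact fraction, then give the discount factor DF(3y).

1 1 4881/5000
2 2 9639/10000
3 3 4803/5000
4 4 4631/5000
5 5 1801/2000
DF(3y) = 4803/5000 ≈ 0.960600

step 1 [1y] bond c/1=3/50: DF=(258693/250000 − 3/50·(0))/(1+3/50) = 4881/5000 ≈ 0.976200
step 2 [2y] swap r/1=361/19401: DF=(1 − 361/19401·(0.976200))/(1+361/19401) = 9639/10000 ≈ 0.963900
step 3 [3y] swap r/1=394/29007: DF=(1 − 394/29007·(0.976200+0.963900))/(1+394/29007) = 4803/5000 ≈ 0.960600
step 4 [4y] swap r/1=738/38269: DF=(1 − 738/38269·(0.976200+0.963900+0.960600))/(1+738/38269) = 4631/5000 ≈ 0.926200
step 5 [5y] swap r/1=995/47274: DF=(1 − 995/47274·(0.976200+0.963900+0.960600+0.926200))/(1+995/47274) = 1801/2000 ≈ 0.900500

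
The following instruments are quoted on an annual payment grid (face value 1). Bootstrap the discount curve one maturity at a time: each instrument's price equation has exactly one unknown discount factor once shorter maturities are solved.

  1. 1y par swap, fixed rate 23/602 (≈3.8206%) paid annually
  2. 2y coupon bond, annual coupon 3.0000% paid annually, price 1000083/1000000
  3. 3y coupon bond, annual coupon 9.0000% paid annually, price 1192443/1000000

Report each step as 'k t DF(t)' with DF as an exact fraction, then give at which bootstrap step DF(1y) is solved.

step 1 [1y] swap r/1=23/602: DF=(1 − 23/602·(0))/(1+23/602) = 602/625 ≈ 0.963200
step 2 [2y] bond c/1=3/100: DF=(1000083/1000000 − 3/100·(0.963200))/(1+3/100) = 9429/10000 ≈ 0.942900
step 3 [3y] bond c/1=9/100: DF=(1192443/1000000 − 9/100·(0.963200+0.942900))/(1+9/100) = 4683/5000 ≈ 0.936600

1 1 602/625
2 2 9429/10000
3 3 4683/5000
DF(1y) is solved at step 1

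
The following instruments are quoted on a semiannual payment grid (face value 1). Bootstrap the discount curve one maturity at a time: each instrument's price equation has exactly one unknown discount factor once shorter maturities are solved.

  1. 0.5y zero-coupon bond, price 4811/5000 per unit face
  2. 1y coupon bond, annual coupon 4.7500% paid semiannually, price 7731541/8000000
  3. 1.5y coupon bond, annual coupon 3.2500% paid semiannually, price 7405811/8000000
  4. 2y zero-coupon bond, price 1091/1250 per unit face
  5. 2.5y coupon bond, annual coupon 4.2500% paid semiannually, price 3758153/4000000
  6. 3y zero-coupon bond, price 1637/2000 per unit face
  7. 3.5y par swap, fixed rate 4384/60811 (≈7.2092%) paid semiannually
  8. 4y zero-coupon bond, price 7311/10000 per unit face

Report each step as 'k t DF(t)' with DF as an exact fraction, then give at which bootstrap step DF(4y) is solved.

1 1/2 4811/5000
2 1 9217/10000
3 3/2 1101/1250
4 2 1091/1250
5 5/2 8443/10000
6 3 1637/2000
7 7/2 488/625
8 4 7311/10000
DF(4y) is solved at step 8

step 1 [0.5y] zero: DF = P = 4811/5000 ≈ 0.962200
step 2 [1y] bond c/2=19/800: DF=(7731541/8000000 − 19/800·(0.962200))/(1+19/800) = 9217/10000 ≈ 0.921700
step 3 [1.5y] bond c/2=13/800: DF=(7405811/8000000 − 13/800·(0.962200+0.921700))/(1+13/800) = 1101/1250 ≈ 0.880800
step 4 [2y] zero: DF = P = 1091/1250 ≈ 0.872800
step 5 [2.5y] bond c/2=17/800: DF=(3758153/4000000 − 17/800·(0.962200+0.921700+0.880800+0.872800))/(1+17/800) = 8443/10000 ≈ 0.844300
step 6 [3y] zero: DF = P = 1637/2000 ≈ 0.818500
step 7 [3.5y] swap r/2=2192/60811: DF=(1 − 2192/60811·(0.962200+0.921700+0.880800+0.872800+0.844300+0.818500))/(1+2192/60811) = 488/625 ≈ 0.780800
step 8 [4y] zero: DF = P = 7311/10000 ≈ 0.731100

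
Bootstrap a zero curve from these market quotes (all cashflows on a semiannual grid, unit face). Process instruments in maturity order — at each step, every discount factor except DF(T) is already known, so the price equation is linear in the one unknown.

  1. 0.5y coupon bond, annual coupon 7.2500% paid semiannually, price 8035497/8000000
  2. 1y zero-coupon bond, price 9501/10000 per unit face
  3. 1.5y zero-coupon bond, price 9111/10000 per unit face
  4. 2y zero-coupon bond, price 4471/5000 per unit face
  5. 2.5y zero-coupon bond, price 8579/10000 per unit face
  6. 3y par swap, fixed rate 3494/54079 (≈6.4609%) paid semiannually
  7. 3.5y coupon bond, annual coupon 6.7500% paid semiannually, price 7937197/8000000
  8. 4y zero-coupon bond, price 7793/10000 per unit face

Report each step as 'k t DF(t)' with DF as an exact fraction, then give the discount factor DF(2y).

1 1/2 9693/10000
2 1 9501/10000
3 3/2 9111/10000
4 2 4471/5000
5 5/2 8579/10000
6 3 8253/10000
7 7/2 979/1250
8 4 7793/10000
DF(2y) = 4471/5000 ≈ 0.894200

step 1 [0.5y] bond c/2=29/800: DF=(8035497/8000000 − 29/800·(0))/(1+29/800) = 9693/10000 ≈ 0.969300
step 2 [1y] zero: DF = P = 9501/10000 ≈ 0.950100
step 3 [1.5y] zero: DF = P = 9111/10000 ≈ 0.911100
step 4 [2y] zero: DF = P = 4471/5000 ≈ 0.894200
step 5 [2.5y] zero: DF = P = 8579/10000 ≈ 0.857900
step 6 [3y] swap r/2=1747/54079: DF=(1 − 1747/54079·(0.969300+0.950100+0.911100+0.894200+0.857900))/(1+1747/54079) = 8253/10000 ≈ 0.825300
step 7 [3.5y] bond c/2=27/800: DF=(7937197/8000000 − 27/800·(0.969300+0.950100+0.911100+0.894200+0.857900+0.825300))/(1+27/800) = 979/1250 ≈ 0.783200
step 8 [4y] zero: DF = P = 7793/10000 ≈ 0.779300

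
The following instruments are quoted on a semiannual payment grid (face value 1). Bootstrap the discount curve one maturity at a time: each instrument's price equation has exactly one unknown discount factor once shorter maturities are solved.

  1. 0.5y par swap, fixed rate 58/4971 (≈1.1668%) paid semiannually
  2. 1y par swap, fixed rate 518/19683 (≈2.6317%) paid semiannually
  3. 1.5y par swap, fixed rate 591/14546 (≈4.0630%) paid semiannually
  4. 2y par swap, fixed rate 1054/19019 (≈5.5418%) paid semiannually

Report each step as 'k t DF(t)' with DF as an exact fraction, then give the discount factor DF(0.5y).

step 1 [0.5y] swap r/2=29/4971: DF=(1 − 29/4971·(0))/(1+29/4971) = 4971/5000 ≈ 0.994200
step 2 [1y] swap r/2=259/19683: DF=(1 − 259/19683·(0.994200))/(1+259/19683) = 9741/10000 ≈ 0.974100
step 3 [1.5y] swap r/2=591/29092: DF=(1 − 591/29092·(0.994200+0.974100))/(1+591/29092) = 9409/10000 ≈ 0.940900
step 4 [2y] swap r/2=527/19019: DF=(1 − 527/19019·(0.994200+0.974100+0.940900))/(1+527/19019) = 4473/5000 ≈ 0.894600

1 1/2 4971/5000
2 1 9741/10000
3 3/2 9409/10000
4 2 4473/5000
DF(0.5y) = 4971/5000 ≈ 0.994200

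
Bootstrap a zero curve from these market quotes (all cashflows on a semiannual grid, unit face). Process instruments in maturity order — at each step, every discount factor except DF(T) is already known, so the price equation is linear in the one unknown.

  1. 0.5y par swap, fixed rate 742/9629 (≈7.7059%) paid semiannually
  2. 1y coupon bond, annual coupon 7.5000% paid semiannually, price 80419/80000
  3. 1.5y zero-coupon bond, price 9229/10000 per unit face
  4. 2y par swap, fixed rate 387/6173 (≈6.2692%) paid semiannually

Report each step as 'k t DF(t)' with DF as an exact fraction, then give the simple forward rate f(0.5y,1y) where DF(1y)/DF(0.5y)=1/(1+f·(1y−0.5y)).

step 1 [0.5y] swap r/2=371/9629: DF=(1 − 371/9629·(0))/(1+371/9629) = 9629/10000 ≈ 0.962900
step 2 [1y] bond c/2=3/80: DF=(80419/80000 − 3/80·(0.962900))/(1+3/80) = 9341/10000 ≈ 0.934100
step 3 [1.5y] zero: DF = P = 9229/10000 ≈ 0.922900
step 4 [2y] swap r/2=387/12346: DF=(1 − 387/12346·(0.962900+0.934100+0.922900))/(1+387/12346) = 8839/10000 ≈ 0.883900

1 1/2 9629/10000
2 1 9341/10000
3 3/2 9229/10000
4 2 8839/10000
f(0.5y,1y) = ((9629/10000)/(9341/10000) − 1)/(1/2) = 576/9341 ≈ 6.1664%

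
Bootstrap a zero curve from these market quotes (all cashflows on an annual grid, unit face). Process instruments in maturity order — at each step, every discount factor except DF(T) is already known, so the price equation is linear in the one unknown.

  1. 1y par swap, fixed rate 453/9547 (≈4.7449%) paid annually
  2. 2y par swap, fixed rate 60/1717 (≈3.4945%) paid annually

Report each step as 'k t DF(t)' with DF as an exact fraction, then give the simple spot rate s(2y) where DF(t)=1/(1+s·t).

step 1 [1y] swap r/1=453/9547: DF=(1 − 453/9547·(0))/(1+453/9547) = 9547/10000 ≈ 0.954700
step 2 [2y] swap r/1=60/1717: DF=(1 − 60/1717·(0.954700))/(1+60/1717) = 467/500 ≈ 0.934000

1 1 9547/10000
2 2 467/500
s(2y) = (1/(467/500) − 1)/(2) = 33/934 ≈ 3.5332%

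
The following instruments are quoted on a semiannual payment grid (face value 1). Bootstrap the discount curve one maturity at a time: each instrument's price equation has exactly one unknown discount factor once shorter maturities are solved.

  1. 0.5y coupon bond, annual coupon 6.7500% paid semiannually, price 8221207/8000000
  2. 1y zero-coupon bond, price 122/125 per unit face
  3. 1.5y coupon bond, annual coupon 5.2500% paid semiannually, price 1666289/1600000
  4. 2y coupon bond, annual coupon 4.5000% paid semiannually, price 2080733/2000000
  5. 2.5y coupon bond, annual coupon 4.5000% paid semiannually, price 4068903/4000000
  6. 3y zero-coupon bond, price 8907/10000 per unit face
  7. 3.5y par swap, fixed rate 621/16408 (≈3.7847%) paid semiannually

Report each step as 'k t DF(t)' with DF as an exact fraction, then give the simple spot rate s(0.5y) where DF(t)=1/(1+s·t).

step 1 [0.5y] bond c/2=27/800: DF=(8221207/8000000 − 27/800·(0))/(1+27/800) = 9941/10000 ≈ 0.994100
step 2 [1y] zero: DF = P = 122/125 ≈ 0.976000
step 3 [1.5y] bond c/2=21/800: DF=(1666289/1600000 − 21/800·(0.994100+0.976000))/(1+21/800) = 2411/2500 ≈ 0.964400
step 4 [2y] bond c/2=9/400: DF=(2080733/2000000 − 9/400·(0.994100+0.976000+0.964400))/(1+9/400) = 9529/10000 ≈ 0.952900
step 5 [2.5y] bond c/2=9/400: DF=(4068903/4000000 − 9/400·(0.994100+0.976000+0.964400+0.952900))/(1+9/400) = 9093/10000 ≈ 0.909300
step 6 [3y] zero: DF = P = 8907/10000 ≈ 0.890700
step 7 [3.5y] swap r/2=621/32816: DF=(1 − 621/32816·(0.994100+0.976000+0.964400+0.952900+0.909300+0.890700))/(1+621/32816) = 4379/5000 ≈ 0.875800

1 1/2 9941/10000
2 1 122/125
3 3/2 2411/2500
4 2 9529/10000
5 5/2 9093/10000
6 3 8907/10000
7 7/2 4379/5000
s(0.5y) = (1/(9941/10000) − 1)/(1/2) = 118/9941 ≈ 1.1870%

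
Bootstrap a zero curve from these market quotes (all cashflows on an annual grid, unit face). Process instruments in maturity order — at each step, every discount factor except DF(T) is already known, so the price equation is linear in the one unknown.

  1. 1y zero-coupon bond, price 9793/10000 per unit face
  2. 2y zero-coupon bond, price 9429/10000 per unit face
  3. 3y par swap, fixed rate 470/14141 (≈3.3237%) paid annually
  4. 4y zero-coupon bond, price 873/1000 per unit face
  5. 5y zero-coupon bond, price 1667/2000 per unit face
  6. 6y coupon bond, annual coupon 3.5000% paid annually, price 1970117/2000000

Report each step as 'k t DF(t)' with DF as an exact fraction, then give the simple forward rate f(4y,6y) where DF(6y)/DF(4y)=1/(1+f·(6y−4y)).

1 1 9793/10000
2 2 9429/10000
3 3 453/500
4 4 873/1000
5 5 1667/2000
6 6 499/625
f(4y,6y) = ((873/1000)/(499/625) − 1)/(2) = 373/7984 ≈ 4.6718%

step 1 [1y] zero: DF = P = 9793/10000 ≈ 0.979300
step 2 [2y] zero: DF = P = 9429/10000 ≈ 0.942900
step 3 [3y] swap r/1=470/14141: DF=(1 − 470/14141·(0.979300+0.942900))/(1+470/14141) = 453/500 ≈ 0.906000
step 4 [4y] zero: DF = P = 873/1000 ≈ 0.873000
step 5 [5y] zero: DF = P = 1667/2000 ≈ 0.833500
step 6 [6y] bond c/1=7/200: DF=(1970117/2000000 − 7/200·(0.979300+0.942900+0.906000+0.873000+0.833500))/(1+7/200) = 499/625 ≈ 0.798400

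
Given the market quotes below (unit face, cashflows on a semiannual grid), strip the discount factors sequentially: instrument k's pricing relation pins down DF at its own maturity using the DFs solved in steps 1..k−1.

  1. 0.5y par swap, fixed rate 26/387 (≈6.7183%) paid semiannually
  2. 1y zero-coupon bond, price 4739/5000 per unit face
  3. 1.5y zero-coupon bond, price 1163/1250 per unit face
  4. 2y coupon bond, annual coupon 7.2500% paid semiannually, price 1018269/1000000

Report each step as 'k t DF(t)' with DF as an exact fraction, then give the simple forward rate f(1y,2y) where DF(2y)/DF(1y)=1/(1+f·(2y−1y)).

1 1/2 387/400
2 1 4739/5000
3 3/2 1163/1250
4 2 8831/10000
f(1y,2y) = ((4739/5000)/(8831/10000) − 1)/(1) = 647/8831 ≈ 7.3265%

step 1 [0.5y] swap r/2=13/387: DF=(1 − 13/387·(0))/(1+13/387) = 387/400 ≈ 0.967500
step 2 [1y] zero: DF = P = 4739/5000 ≈ 0.947800
step 3 [1.5y] zero: DF = P = 1163/1250 ≈ 0.930400
step 4 [2y] bond c/2=29/800: DF=(1018269/1000000 − 29/800·(0.967500+0.947800+0.930400))/(1+29/800) = 8831/10000 ≈ 0.883100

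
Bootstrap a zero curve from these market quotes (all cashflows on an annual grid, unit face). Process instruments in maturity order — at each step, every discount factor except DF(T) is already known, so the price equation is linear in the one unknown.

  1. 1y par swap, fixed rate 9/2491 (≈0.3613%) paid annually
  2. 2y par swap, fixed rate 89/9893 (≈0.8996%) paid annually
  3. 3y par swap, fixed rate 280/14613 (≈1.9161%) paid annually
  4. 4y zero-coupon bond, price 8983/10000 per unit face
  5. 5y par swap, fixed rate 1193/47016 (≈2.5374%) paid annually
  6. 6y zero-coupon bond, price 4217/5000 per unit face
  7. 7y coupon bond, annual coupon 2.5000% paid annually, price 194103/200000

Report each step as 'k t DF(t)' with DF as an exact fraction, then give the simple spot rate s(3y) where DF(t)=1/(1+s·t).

1 1 2491/2500
2 2 4911/5000
3 3 118/125
4 4 8983/10000
5 5 8807/10000
6 6 4217/5000
7 7 2029/2500
s(3y) = (1/(118/125) − 1)/(3) = 7/354 ≈ 1.9774%

step 1 [1y] swap r/1=9/2491: DF=(1 − 9/2491·(0))/(1+9/2491) = 2491/2500 ≈ 0.996400
step 2 [2y] swap r/1=89/9893: DF=(1 − 89/9893·(0.996400))/(1+89/9893) = 4911/5000 ≈ 0.982200
step 3 [3y] swap r/1=280/14613: DF=(1 − 280/14613·(0.996400+0.982200))/(1+280/14613) = 118/125 ≈ 0.944000
step 4 [4y] zero: DF = P = 8983/10000 ≈ 0.898300
step 5 [5y] swap r/1=1193/47016: DF=(1 − 1193/47016·(0.996400+0.982200+0.944000+0.898300))/(1+1193/47016) = 8807/10000 ≈ 0.880700
step 6 [6y] zero: DF = P = 4217/5000 ≈ 0.843400
step 7 [7y] bond c/1=1/40: DF=(194103/200000 − 1/40·(0.996400+0.982200+0.944000+0.898300+0.880700+0.843400))/(1+1/40) = 2029/2500 ≈ 0.811600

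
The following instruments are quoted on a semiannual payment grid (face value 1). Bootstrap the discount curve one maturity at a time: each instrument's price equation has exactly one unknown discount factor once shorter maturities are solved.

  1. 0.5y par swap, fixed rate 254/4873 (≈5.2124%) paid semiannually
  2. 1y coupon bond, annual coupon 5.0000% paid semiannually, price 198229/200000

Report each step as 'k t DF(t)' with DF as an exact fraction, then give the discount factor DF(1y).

step 1 [0.5y] swap r/2=127/4873: DF=(1 − 127/4873·(0))/(1+127/4873) = 4873/5000 ≈ 0.974600
step 2 [1y] bond c/2=1/40: DF=(198229/200000 − 1/40·(0.974600))/(1+1/40) = 1179/1250 ≈ 0.943200

1 1/2 4873/5000
2 1 1179/1250
DF(1y) = 1179/1250 ≈ 0.943200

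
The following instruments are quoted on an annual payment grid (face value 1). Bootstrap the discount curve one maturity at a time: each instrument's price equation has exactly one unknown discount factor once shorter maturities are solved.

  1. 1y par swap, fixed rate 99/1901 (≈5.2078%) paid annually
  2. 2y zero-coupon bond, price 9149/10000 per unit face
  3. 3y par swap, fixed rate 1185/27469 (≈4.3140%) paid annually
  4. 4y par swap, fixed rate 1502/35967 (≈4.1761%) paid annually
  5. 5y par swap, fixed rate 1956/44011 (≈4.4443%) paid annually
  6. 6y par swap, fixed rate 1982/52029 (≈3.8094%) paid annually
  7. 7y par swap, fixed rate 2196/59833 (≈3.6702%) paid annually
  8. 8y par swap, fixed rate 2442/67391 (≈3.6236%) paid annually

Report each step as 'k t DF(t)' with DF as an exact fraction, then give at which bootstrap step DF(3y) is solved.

step 1 [1y] swap r/1=99/1901: DF=(1 − 99/1901·(0))/(1+99/1901) = 1901/2000 ≈ 0.950500
step 2 [2y] zero: DF = P = 9149/10000 ≈ 0.914900
step 3 [3y] swap r/1=1185/27469: DF=(1 − 1185/27469·(0.950500+0.914900))/(1+1185/27469) = 1763/2000 ≈ 0.881500
step 4 [4y] swap r/1=1502/35967: DF=(1 − 1502/35967·(0.950500+0.914900+0.881500))/(1+1502/35967) = 4249/5000 ≈ 0.849800
step 5 [5y] swap r/1=1956/44011: DF=(1 − 1956/44011·(0.950500+0.914900+0.881500+0.849800))/(1+1956/44011) = 2011/2500 ≈ 0.804400
step 6 [6y] swap r/1=1982/52029: DF=(1 − 1982/52029·(0.950500+0.914900+0.881500+0.849800+0.804400))/(1+1982/52029) = 4009/5000 ≈ 0.801800
step 7 [7y] swap r/1=2196/59833: DF=(1 − 2196/59833·(0.950500+0.914900+0.881500+0.849800+0.804400+0.801800))/(1+2196/59833) = 1951/2500 ≈ 0.780400
step 8 [8y] swap r/1=2442/67391: DF=(1 − 2442/67391·(0.950500+0.914900+0.881500+0.849800+0.804400+0.801800+0.780400))/(1+2442/67391) = 3779/5000 ≈ 0.755800

1 1 1901/2000
2 2 9149/10000
3 3 1763/2000
4 4 4249/5000
5 5 2011/2500
6 6 4009/5000
7 7 1951/2500
8 8 3779/5000
DF(3y) is solved at step 3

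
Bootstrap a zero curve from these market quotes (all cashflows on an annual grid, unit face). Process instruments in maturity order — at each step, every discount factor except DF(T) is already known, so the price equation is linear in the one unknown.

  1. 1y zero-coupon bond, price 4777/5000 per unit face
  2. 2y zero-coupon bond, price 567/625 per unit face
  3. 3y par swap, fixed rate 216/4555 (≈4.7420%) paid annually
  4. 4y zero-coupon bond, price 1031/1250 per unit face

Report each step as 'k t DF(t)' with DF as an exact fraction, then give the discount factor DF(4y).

1 1 4777/5000
2 2 567/625
3 3 544/625
4 4 1031/1250
DF(4y) = 1031/1250 ≈ 0.824800

step 1 [1y] zero: DF = P = 4777/5000 ≈ 0.955400
step 2 [2y] zero: DF = P = 567/625 ≈ 0.907200
step 3 [3y] swap r/1=216/4555: DF=(1 − 216/4555·(0.955400+0.907200))/(1+216/4555) = 544/625 ≈ 0.870400
step 4 [4y] zero: DF = P = 1031/1250 ≈ 0.824800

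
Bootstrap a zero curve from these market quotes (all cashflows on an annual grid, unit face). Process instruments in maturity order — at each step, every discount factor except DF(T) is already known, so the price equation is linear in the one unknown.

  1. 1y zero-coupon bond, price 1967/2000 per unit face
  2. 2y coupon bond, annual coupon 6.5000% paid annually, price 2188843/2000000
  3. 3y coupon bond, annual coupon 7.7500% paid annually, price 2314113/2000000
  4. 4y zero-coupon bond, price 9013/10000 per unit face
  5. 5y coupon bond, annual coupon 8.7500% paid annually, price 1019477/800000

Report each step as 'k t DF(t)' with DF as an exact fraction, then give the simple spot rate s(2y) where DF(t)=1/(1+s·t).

step 1 [1y] zero: DF = P = 1967/2000 ≈ 0.983500
step 2 [2y] bond c/1=13/200: DF=(2188843/2000000 − 13/200·(0.983500))/(1+13/200) = 2419/2500 ≈ 0.967600
step 3 [3y] bond c/1=31/400: DF=(2314113/2000000 − 31/400·(0.983500+0.967600))/(1+31/400) = 1867/2000 ≈ 0.933500
step 4 [4y] zero: DF = P = 9013/10000 ≈ 0.901300
step 5 [5y] bond c/1=7/80: DF=(1019477/800000 − 7/80·(0.983500+0.967600+0.933500+0.901300))/(1+7/80) = 542/625 ≈ 0.867200

1 1 1967/2000
2 2 2419/2500
3 3 1867/2000
4 4 9013/10000
5 5 542/625
s(2y) = (1/(2419/2500) − 1)/(2) = 81/4838 ≈ 1.6742%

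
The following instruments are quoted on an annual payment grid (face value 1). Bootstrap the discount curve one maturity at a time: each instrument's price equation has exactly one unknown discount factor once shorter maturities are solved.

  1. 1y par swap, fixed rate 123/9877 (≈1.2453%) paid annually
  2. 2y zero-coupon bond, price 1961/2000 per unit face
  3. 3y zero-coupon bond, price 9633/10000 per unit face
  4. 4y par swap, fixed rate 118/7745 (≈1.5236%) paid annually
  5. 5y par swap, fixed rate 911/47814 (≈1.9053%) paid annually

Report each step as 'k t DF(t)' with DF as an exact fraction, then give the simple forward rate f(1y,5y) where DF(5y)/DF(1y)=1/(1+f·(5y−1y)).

step 1 [1y] swap r/1=123/9877: DF=(1 − 123/9877·(0))/(1+123/9877) = 9877/10000 ≈ 0.987700
step 2 [2y] zero: DF = P = 1961/2000 ≈ 0.980500
step 3 [3y] zero: DF = P = 9633/10000 ≈ 0.963300
step 4 [4y] swap r/1=118/7745: DF=(1 − 118/7745·(0.987700+0.980500+0.963300))/(1+118/7745) = 941/1000 ≈ 0.941000
step 5 [5y] swap r/1=911/47814: DF=(1 − 911/47814·(0.987700+0.980500+0.963300+0.941000))/(1+911/47814) = 9089/10000 ≈ 0.908900

1 1 9877/10000
2 2 1961/2000
3 3 9633/10000
4 4 941/1000
5 5 9089/10000
f(1y,5y) = ((9877/10000)/(9089/10000) − 1)/(4) = 197/9089 ≈ 2.1675%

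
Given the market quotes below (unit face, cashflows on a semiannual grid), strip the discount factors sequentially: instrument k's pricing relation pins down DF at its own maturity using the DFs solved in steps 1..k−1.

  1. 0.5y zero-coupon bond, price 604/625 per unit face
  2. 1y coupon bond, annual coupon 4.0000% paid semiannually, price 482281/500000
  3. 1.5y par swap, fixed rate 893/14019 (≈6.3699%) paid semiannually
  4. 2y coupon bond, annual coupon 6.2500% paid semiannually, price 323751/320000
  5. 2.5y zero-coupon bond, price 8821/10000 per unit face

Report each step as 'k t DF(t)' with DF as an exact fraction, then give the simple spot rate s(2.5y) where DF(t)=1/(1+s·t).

step 1 [0.5y] zero: DF = P = 604/625 ≈ 0.966400
step 2 [1y] bond c/2=1/50: DF=(482281/500000 − 1/50·(0.966400))/(1+1/50) = 9267/10000 ≈ 0.926700
step 3 [1.5y] swap r/2=893/28038: DF=(1 − 893/28038·(0.966400+0.926700))/(1+893/28038) = 9107/10000 ≈ 0.910700
step 4 [2y] bond c/2=1/32: DF=(323751/320000 − 1/32·(0.966400+0.926700+0.910700))/(1+1/32) = 8961/10000 ≈ 0.896100
step 5 [2.5y] zero: DF = P = 8821/10000 ≈ 0.882100

1 1/2 604/625
2 1 9267/10000
3 3/2 9107/10000
4 2 8961/10000
5 5/2 8821/10000
s(2.5y) = (1/(8821/10000) − 1)/(5/2) = 2358/44105 ≈ 5.3463%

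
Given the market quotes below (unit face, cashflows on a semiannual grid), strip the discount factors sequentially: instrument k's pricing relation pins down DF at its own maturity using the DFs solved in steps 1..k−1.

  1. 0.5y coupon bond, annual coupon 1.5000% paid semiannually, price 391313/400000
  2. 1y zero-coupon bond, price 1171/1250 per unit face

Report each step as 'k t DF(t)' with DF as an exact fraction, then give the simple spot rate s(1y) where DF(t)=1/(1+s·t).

step 1 [0.5y] bond c/2=3/400: DF=(391313/400000 − 3/400·(0))/(1+3/400) = 971/1000 ≈ 0.971000
step 2 [1y] zero: DF = P = 1171/1250 ≈ 0.936800

1 1/2 971/1000
2 1 1171/1250
s(1y) = (1/(1171/1250) − 1)/(1) = 79/1171 ≈ 6.7464%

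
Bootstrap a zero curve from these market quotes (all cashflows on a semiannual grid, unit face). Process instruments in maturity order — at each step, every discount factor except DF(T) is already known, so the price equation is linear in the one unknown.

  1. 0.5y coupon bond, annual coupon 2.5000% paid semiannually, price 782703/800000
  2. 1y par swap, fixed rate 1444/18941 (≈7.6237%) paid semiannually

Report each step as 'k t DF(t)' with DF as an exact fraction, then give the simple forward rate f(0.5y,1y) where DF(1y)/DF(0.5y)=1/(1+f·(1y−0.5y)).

1 1/2 9663/10000
2 1 4639/5000
f(0.5y,1y) = ((9663/10000)/(4639/5000) − 1)/(1/2) = 385/4639 ≈ 8.2992%

step 1 [0.5y] bond c/2=1/80: DF=(782703/800000 − 1/80·(0))/(1+1/80) = 9663/10000 ≈ 0.966300
step 2 [1y] swap r/2=722/18941: DF=(1 − 722/18941·(0.966300))/(1+722/18941) = 4639/5000 ≈ 0.927800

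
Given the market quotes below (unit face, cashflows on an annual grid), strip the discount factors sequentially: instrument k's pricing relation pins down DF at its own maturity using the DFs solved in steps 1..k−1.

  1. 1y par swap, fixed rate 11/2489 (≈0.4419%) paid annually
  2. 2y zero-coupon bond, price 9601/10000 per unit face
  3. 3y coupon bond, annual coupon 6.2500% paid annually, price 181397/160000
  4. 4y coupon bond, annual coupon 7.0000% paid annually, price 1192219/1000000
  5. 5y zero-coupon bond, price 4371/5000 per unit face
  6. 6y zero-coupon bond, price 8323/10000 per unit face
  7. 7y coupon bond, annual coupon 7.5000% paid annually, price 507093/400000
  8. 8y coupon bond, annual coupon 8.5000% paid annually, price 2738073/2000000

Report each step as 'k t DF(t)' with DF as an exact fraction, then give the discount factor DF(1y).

step 1 [1y] swap r/1=11/2489: DF=(1 − 11/2489·(0))/(1+11/2489) = 2489/2500 ≈ 0.995600
step 2 [2y] zero: DF = P = 9601/10000 ≈ 0.960100
step 3 [3y] bond c/1=1/16: DF=(181397/160000 − 1/16·(0.995600+0.960100))/(1+1/16) = 119/125 ≈ 0.952000
step 4 [4y] bond c/1=7/100: DF=(1192219/1000000 − 7/100·(0.995600+0.960100+0.952000))/(1+7/100) = 231/250 ≈ 0.924000
step 5 [5y] zero: DF = P = 4371/5000 ≈ 0.874200
step 6 [6y] zero: DF = P = 8323/10000 ≈ 0.832300
step 7 [7y] bond c/1=3/40: DF=(507093/400000 − 3/40·(0.995600+0.960100+0.952000+0.924000+0.874200+0.832300))/(1+3/40) = 7929/10000 ≈ 0.792900
step 8 [8y] bond c/1=17/200: DF=(2738073/2000000 − 17/200·(0.995600+0.960100+0.952000+0.924000+0.874200+0.832300+0.792900))/(1+17/200) = 3829/5000 ≈ 0.765800

1 1 2489/2500
2 2 9601/10000
3 3 119/125
4 4 231/250
5 5 4371/5000
6 6 8323/10000
7 7 7929/10000
8 8 3829/5000
DF(1y) = 2489/2500 ≈ 0.995600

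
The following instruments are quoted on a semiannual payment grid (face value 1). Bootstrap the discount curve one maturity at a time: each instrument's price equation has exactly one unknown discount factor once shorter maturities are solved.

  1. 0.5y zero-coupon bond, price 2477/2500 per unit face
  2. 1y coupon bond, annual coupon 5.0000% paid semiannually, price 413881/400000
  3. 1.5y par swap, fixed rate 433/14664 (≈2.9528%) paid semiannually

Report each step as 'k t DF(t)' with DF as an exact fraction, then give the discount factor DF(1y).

step 1 [0.5y] zero: DF = P = 2477/2500 ≈ 0.990800
step 2 [1y] bond c/2=1/40: DF=(413881/400000 − 1/40·(0.990800))/(1+1/40) = 9853/10000 ≈ 0.985300
step 3 [1.5y] swap r/2=433/29328: DF=(1 − 433/29328·(0.990800+0.985300))/(1+433/29328) = 9567/10000 ≈ 0.956700

1 1/2 2477/2500
2 1 9853/10000
3 3/2 9567/10000
DF(1y) = 9853/10000 ≈ 0.985300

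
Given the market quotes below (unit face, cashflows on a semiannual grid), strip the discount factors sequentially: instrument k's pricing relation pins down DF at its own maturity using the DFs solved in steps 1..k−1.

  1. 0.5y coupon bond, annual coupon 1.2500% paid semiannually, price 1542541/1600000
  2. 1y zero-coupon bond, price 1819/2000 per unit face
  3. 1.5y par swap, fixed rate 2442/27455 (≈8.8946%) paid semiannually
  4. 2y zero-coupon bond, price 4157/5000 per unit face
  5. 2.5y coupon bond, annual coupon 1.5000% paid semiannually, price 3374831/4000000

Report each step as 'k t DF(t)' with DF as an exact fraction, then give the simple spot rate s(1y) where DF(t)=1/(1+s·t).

1 1/2 9581/10000
2 1 1819/2000
3 3/2 8779/10000
4 2 4157/5000
5 5/2 2027/2500
s(1y) = (1/(1819/2000) − 1)/(1) = 181/1819 ≈ 9.9505%

step 1 [0.5y] bond c/2=1/160: DF=(1542541/1600000 − 1/160·(0))/(1+1/160) = 9581/10000 ≈ 0.958100
step 2 [1y] zero: DF = P = 1819/2000 ≈ 0.909500
step 3 [1.5y] swap r/2=1221/27455: DF=(1 − 1221/27455·(0.958100+0.909500))/(1+1221/27455) = 8779/10000 ≈ 0.877900
step 4 [2y] zero: DF = P = 4157/5000 ≈ 0.831400
step 5 [2.5y] bond c/2=3/400: DF=(3374831/4000000 − 3/400·(0.958100+0.909500+0.877900+0.831400))/(1+3/400) = 2027/2500 ≈ 0.810800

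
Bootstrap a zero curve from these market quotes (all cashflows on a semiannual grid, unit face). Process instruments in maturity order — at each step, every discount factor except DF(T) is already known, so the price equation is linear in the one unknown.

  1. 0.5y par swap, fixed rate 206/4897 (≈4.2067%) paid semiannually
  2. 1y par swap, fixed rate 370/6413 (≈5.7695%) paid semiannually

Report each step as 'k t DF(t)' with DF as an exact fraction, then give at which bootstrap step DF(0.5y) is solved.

1 1/2 4897/5000
2 1 1889/2000
DF(0.5y) is solved at step 1

step 1 [0.5y] swap r/2=103/4897: DF=(1 − 103/4897·(0))/(1+103/4897) = 4897/5000 ≈ 0.979400
step 2 [1y] swap r/2=185/6413: DF=(1 − 185/6413·(0.979400))/(1+185/6413) = 1889/2000 ≈ 0.944500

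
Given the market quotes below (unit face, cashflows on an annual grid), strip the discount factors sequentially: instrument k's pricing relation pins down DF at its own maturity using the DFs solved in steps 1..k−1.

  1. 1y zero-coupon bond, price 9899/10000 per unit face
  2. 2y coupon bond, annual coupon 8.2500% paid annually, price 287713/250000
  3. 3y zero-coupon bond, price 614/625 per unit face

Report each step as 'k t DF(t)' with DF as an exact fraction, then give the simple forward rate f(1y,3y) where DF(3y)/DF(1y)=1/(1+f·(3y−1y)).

1 1 9899/10000
2 2 9877/10000
3 3 614/625
f(1y,3y) = ((9899/10000)/(614/625) − 1)/(2) = 75/19648 ≈ 0.3817%

step 1 [1y] zero: DF = P = 9899/10000 ≈ 0.989900
step 2 [2y] bond c/1=33/400: DF=(287713/250000 − 33/400·(0.989900))/(1+33/400) = 9877/10000 ≈ 0.987700
step 3 [3y] zero: DF = P = 614/625 ≈ 0.982400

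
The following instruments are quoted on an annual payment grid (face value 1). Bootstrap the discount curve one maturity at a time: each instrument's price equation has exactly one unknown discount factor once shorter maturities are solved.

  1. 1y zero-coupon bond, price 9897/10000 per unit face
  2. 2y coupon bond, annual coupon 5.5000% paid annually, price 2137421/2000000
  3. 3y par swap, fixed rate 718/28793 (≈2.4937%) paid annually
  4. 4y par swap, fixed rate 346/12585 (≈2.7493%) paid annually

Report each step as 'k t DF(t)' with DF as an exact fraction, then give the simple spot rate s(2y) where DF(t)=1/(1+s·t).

step 1 [1y] zero: DF = P = 9897/10000 ≈ 0.989700
step 2 [2y] bond c/1=11/200: DF=(2137421/2000000 − 11/200·(0.989700))/(1+11/200) = 4807/5000 ≈ 0.961400
step 3 [3y] swap r/1=718/28793: DF=(1 − 718/28793·(0.989700+0.961400))/(1+718/28793) = 4641/5000 ≈ 0.928200
step 4 [4y] swap r/1=346/12585: DF=(1 − 346/12585·(0.989700+0.961400+0.928200))/(1+346/12585) = 4481/5000 ≈ 0.896200

1 1 9897/10000
2 2 4807/5000
3 3 4641/5000
4 4 4481/5000
s(2y) = (1/(4807/5000) − 1)/(2) = 193/9614 ≈ 2.0075%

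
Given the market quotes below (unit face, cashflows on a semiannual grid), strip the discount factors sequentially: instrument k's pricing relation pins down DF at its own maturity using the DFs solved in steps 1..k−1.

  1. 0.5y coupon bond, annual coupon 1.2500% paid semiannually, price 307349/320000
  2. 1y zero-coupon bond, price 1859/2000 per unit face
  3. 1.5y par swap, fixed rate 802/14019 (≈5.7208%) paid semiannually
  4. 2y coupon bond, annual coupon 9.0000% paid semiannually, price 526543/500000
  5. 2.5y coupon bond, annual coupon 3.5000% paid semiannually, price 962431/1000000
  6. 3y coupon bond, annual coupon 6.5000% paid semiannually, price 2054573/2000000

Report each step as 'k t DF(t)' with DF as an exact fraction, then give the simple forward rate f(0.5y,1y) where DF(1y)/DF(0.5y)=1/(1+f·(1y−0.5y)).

step 1 [0.5y] bond c/2=1/160: DF=(307349/320000 − 1/160·(0))/(1+1/160) = 1909/2000 ≈ 0.954500
step 2 [1y] zero: DF = P = 1859/2000 ≈ 0.929500
step 3 [1.5y] swap r/2=401/14019: DF=(1 − 401/14019·(0.954500+0.929500))/(1+401/14019) = 4599/5000 ≈ 0.919800
step 4 [2y] bond c/2=9/200: DF=(526543/500000 − 9/200·(0.954500+0.929500+0.919800))/(1+9/200) = 887/1000 ≈ 0.887000
step 5 [2.5y] bond c/2=7/400: DF=(962431/1000000 − 7/400·(0.954500+0.929500+0.919800+0.887000))/(1+7/400) = 1103/1250 ≈ 0.882400
step 6 [3y] bond c/2=13/400: DF=(2054573/2000000 − 13/400·(0.954500+0.929500+0.919800+0.887000+0.882400))/(1+13/400) = 851/1000 ≈ 0.851000

1 1/2 1909/2000
2 1 1859/2000
3 3/2 4599/5000
4 2 887/1000
5 5/2 1103/1250
6 3 851/1000
f(0.5y,1y) = ((1909/2000)/(1859/2000) − 1)/(1/2) = 100/1859 ≈ 5.3792%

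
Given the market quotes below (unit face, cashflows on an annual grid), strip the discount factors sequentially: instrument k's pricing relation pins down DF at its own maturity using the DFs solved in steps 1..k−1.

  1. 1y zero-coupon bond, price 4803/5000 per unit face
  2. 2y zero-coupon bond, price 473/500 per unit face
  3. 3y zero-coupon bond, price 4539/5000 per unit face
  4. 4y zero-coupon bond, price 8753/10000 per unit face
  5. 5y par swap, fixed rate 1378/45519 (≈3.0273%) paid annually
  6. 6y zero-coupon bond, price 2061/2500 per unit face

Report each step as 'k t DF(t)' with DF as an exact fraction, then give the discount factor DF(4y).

1 1 4803/5000
2 2 473/500
3 3 4539/5000
4 4 8753/10000
5 5 4311/5000
6 6 2061/2500
DF(4y) = 8753/10000 ≈ 0.875300

step 1 [1y] zero: DF = P = 4803/5000 ≈ 0.960600
step 2 [2y] zero: DF = P = 473/500 ≈ 0.946000
step 3 [3y] zero: DF = P = 4539/5000 ≈ 0.907800
step 4 [4y] zero: DF = P = 8753/10000 ≈ 0.875300
step 5 [5y] swap r/1=1378/45519: DF=(1 − 1378/45519·(0.960600+0.946000+0.907800+0.875300))/(1+1378/45519) = 4311/5000 ≈ 0.862200
step 6 [6y] zero: DF = P = 2061/2500 ≈ 0.824400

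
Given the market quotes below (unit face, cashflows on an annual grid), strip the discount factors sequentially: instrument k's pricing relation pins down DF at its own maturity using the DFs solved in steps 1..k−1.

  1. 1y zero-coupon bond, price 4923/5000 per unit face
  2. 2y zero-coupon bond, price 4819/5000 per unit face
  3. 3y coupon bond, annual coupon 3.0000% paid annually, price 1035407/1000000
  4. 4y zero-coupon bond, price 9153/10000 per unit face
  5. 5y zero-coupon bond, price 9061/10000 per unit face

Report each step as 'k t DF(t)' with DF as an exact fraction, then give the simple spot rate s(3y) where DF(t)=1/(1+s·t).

step 1 [1y] zero: DF = P = 4923/5000 ≈ 0.984600
step 2 [2y] zero: DF = P = 4819/5000 ≈ 0.963800
step 3 [3y] bond c/1=3/100: DF=(1035407/1000000 − 3/100·(0.984600+0.963800))/(1+3/100) = 1897/2000 ≈ 0.948500
step 4 [4y] zero: DF = P = 9153/10000 ≈ 0.915300
step 5 [5y] zero: DF = P = 9061/10000 ≈ 0.906100

1 1 4923/5000
2 2 4819/5000
3 3 1897/2000
4 4 9153/10000
5 5 9061/10000
s(3y) = (1/(1897/2000) − 1)/(3) = 103/5691 ≈ 1.8099%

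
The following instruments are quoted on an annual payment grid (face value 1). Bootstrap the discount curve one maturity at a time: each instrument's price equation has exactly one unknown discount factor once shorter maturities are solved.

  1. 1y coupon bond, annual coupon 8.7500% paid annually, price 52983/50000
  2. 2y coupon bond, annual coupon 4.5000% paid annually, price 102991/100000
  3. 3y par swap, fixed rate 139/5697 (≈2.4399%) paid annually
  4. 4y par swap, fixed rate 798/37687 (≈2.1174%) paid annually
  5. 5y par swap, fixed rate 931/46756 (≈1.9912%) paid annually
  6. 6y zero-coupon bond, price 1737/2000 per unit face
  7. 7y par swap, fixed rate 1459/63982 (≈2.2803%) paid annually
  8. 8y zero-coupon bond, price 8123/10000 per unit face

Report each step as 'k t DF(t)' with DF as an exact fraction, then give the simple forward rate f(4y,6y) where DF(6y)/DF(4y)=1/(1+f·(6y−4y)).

1 1 609/625
2 2 2359/2500
3 3 1861/2000
4 4 4601/5000
5 5 9069/10000
6 6 1737/2000
7 7 8541/10000
8 8 8123/10000
f(4y,6y) = ((4601/5000)/(1737/2000) − 1)/(2) = 517/17370 ≈ 2.9764%

step 1 [1y] bond c/1=7/80: DF=(52983/50000 − 7/80·(0))/(1+7/80) = 609/625 ≈ 0.974400
step 2 [2y] bond c/1=9/200: DF=(102991/100000 − 9/200·(0.974400))/(1+9/200) = 2359/2500 ≈ 0.943600
step 3 [3y] swap r/1=139/5697: DF=(1 − 139/5697·(0.974400+0.943600))/(1+139/5697) = 1861/2000 ≈ 0.930500
step 4 [4y] swap r/1=798/37687: DF=(1 − 798/37687·(0.974400+0.943600+0.930500))/(1+798/37687) = 4601/5000 ≈ 0.920200
step 5 [5y] swap r/1=931/46756: DF=(1 − 931/46756·(0.974400+0.943600+0.930500+0.920200))/(1+931/46756) = 9069/10000 ≈ 0.906900
step 6 [6y] zero: DF = P = 1737/2000 ≈ 0.868500
step 7 [7y] swap r/1=1459/63982: DF=(1 − 1459/63982·(0.974400+0.943600+0.930500+0.920200+0.906900+0.868500))/(1+1459/63982) = 8541/10000 ≈ 0.854100
step 8 [8y] zero: DF = P = 8123/10000 ≈ 0.812300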